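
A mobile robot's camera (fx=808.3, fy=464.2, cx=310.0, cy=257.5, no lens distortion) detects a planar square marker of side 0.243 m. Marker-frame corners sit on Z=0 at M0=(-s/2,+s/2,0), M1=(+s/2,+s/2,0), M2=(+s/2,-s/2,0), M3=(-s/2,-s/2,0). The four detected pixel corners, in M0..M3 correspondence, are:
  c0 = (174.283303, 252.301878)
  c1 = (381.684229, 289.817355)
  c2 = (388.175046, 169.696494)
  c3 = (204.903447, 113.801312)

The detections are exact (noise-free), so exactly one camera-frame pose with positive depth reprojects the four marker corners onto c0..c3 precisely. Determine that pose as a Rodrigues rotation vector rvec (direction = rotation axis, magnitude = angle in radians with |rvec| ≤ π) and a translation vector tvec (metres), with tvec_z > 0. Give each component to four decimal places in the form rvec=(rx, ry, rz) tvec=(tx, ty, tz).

rvec=(-0.3176, -0.6786, 0.1803) tvec=(-0.0131, -0.0891, 0.7889)

Intrinsics K: fx=808.3, fy=464.2, cx=310.0, cy=257.5
Marker side s = 0.243 m; corners in marker frame (Z=0):
  M0 = (-0.1215, +0.1215, 0)
  M1 = (+0.1215, +0.1215, 0)
  M2 = (+0.1215, -0.1215, 0)
  M3 = (-0.1215, -0.1215, 0)
Detected image corners:
  c0 = (174.283303, 252.301878) px
  c1 = (381.684229, 289.817355) px
  c2 = (388.175046, 169.696494) px
  c3 = (204.903447, 113.801312) px
Planar DLT: solve 8×8 A·h = b for H (H[2,2]=1):
  H  [+1014.65748 -197.62918 +296.57232]
  H  [+347.57999 +438.37327 +205.07363]
  H  [+0.74303 -0.43776 +1.00000]
B = K⁻¹H; ‖b₁‖=1.267650, ‖b₂‖=1.267650; λ = 2/(‖b₁‖+‖b₂‖) = 0.788861, sign → tz>0 ⇒ λ=+0.788861
r₁ = λ·B[:,0] = (+0.76545,+0.26553,+0.58615); r₂ = λ·B[:,1] = (-0.06043,+0.93653,-0.34533)
r₃ = r₁×r₂ = (-0.64065,+0.22891,+0.73292); SVD([r₁ r₂ r₃]) → R = UVᵀ:
  R  [+0.76545 -0.06043 -0.64065]
  R  [+0.26553 +0.93653 +0.22891]
  R  [+0.58615 -0.34533 +0.73292]
t = (-0.01310, -0.08909, +0.78886) m
tr R = 2.434908; θ = arccos((tr R − 1)/2) = 0.770655 rad = 44.155°
axis k = ((R−Rᵀ)₃₂, (R−Rᵀ)₁₃, (R−Rᵀ)₂₁) / (2 sinθ) = (-0.412172, -0.880553, +0.233965)
rvec = θ·k = (-0.317643, -0.678603, +0.180307)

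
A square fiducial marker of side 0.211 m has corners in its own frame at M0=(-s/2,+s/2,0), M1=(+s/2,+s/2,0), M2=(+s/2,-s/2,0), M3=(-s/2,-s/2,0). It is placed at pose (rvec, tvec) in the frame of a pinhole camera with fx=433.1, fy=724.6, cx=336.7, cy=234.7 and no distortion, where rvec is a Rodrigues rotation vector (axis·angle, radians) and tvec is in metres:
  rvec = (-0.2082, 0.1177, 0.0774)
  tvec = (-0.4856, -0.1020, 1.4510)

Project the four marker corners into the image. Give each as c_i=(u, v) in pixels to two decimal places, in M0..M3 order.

Intrinsics K: fx=433.1, fy=724.6, cx=336.7, cy=234.7
Marker side s = 0.211 m; corners in marker frame (Z=0):
  M0 = (-0.1055, +0.1055, 0)
  M1 = (+0.1055, +0.1055, 0)
  M2 = (+0.1055, -0.1055, 0)
  M3 = (-0.1055, -0.1055, 0)
rvec = (-0.2082, 0.1177, 0.0774), |rvec| = θ = 0.25138 rad = 14.403°
Rodrigues: sinθ=0.24874, 1−cosθ=0.03143; R = I + sinθ·[k]× + (1−cosθ)·[k]×²:
    [+0.99013 -0.08878 +0.10845]
    [+0.06440 +0.97546 +0.21055]
    [-0.12448 -0.20148 +0.97155]
t = (-0.4856, -0.1020, 1.4510) m
M0: Pc = R·M0+t = (-0.59942, -0.00588, +1.44288); u = 433.1·(-0.59942)/1.44288 + 336.7 = 156.7741, v = 724.6·(-0.00588)/1.44288 + 234.7 = 231.7456
M1: Pc = R·M1+t = (-0.39051, +0.00771, +1.41661); u = 433.1·(-0.39051)/1.41661 + 336.7 = 217.3104, v = 724.6·(+0.00771)/1.41661 + 234.7 = 238.6412
M2: Pc = R·M2+t = (-0.37178, -0.19812, +1.45912); u = 433.1·(-0.37178)/1.45912 + 336.7 = 226.3489, v = 724.6·(-0.19812)/1.45912 + 234.7 = 136.3152
M3: Pc = R·M3+t = (-0.58069, -0.21171, +1.48539); u = 433.1·(-0.58069)/1.48539 + 336.7 = 167.3854, v = 724.6·(-0.21171)/1.48539 + 234.7 = 131.4263

c0=(156.77, 231.75) c1=(217.31, 238.64) c2=(226.35, 136.32) c3=(167.39, 131.43)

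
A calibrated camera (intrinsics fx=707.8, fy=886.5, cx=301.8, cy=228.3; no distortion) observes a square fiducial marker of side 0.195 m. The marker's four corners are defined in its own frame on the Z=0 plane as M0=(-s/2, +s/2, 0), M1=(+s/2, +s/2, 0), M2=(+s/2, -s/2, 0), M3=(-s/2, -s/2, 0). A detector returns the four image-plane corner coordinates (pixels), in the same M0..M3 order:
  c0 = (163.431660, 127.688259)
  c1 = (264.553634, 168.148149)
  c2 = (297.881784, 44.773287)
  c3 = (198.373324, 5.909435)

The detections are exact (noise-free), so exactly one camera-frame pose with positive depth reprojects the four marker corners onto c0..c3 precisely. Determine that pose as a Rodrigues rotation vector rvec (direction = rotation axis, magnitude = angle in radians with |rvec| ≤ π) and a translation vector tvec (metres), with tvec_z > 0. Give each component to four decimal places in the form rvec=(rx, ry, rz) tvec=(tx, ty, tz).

rvec=(-0.1301, 0.0273, 0.3140) tvec=(-0.1301, -0.2090, 1.3018)

Intrinsics K: fx=707.8, fy=886.5, cx=301.8, cy=228.3
Marker side s = 0.195 m; corners in marker frame (Z=0):
  M0 = (-0.0975, +0.0975, 0)
  M1 = (+0.0975, +0.0975, 0)
  M2 = (+0.0975, -0.0975, 0)
  M3 = (-0.0975, -0.0975, 0)
Detected image corners:
  c0 = (163.431660, 127.688259) px
  c1 = (264.553634, 168.148149) px
  c2 = (297.881784, 44.773287) px
  c3 = (198.373324, 5.909435) px
Planar DLT: solve 8×8 A·h = b for H (H[2,2]=1):
  H  [+506.05565 -196.96317 +231.04123]
  H  [+200.22836 +620.37479 +85.99365]
  H  [-0.03611 -0.09477 +1.00000]
B = K⁻¹H; ‖b₁‖=0.768141, ‖b₂‖=0.768141; λ = 2/(‖b₁‖+‖b₂‖) = 1.301845, sign → tz>0 ⇒ λ=+1.301845
r₁ = λ·B[:,0] = (+0.95082,+0.30615,-0.04701); r₂ = λ·B[:,1] = (-0.30966,+0.94281,-0.12338)
r₃ = r₁×r₂ = (+0.00655,+0.13187,+0.99125); SVD([r₁ r₂ r₃]) → R = UVᵀ:
  R  [+0.95082 -0.30966 +0.00655]
  R  [+0.30615 +0.94281 +0.13187]
  R  [-0.04701 -0.12338 +0.99125]
t = (-0.13015, -0.20898, +1.30185) m
tr R = 2.884877; θ = arccos((tr R − 1)/2) = 0.340947 rad = 19.535°
axis k = ((R−Rᵀ)₃₂, (R−Rᵀ)₁₃, (R−Rᵀ)₂₁) / (2 sinθ) = (-0.381667, +0.080080, +0.920824)
rvec = θ·k = (-0.130128, +0.027303, +0.313952)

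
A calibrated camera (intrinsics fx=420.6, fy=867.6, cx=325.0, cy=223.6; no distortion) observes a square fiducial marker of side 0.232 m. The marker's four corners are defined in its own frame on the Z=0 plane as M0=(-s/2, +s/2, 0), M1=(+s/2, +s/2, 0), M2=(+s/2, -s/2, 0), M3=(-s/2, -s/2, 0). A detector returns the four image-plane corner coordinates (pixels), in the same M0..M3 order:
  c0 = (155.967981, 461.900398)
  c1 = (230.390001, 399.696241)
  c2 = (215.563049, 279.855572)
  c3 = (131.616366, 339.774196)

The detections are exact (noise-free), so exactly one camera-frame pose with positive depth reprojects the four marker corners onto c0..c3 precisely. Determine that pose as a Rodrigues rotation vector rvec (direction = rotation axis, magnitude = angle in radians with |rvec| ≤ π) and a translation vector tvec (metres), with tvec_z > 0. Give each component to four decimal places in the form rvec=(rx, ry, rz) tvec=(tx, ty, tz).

Intrinsics K: fx=420.6, fy=867.6, cx=325.0, cy=223.6
Marker side s = 0.232 m; corners in marker frame (Z=0):
  M0 = (-0.1160, +0.1160, 0)
  M1 = (+0.1160, +0.1160, 0)
  M2 = (+0.1160, -0.1160, 0)
  M3 = (-0.1160, -0.1160, 0)
Detected image corners:
  c0 = (155.967981, 461.900398) px
  c1 = (230.390001, 399.696241) px
  c2 = (215.563049, 279.855572) px
  c3 = (131.616366, 339.774196) px
Planar DLT: solve 8×8 A·h = b for H (H[2,2]=1):
  H  [+396.19270 +164.95141 +185.28855]
  H  [-150.49820 +685.35565 +372.33498]
  H  [+0.30502 +0.44301 +1.00000]
B = K⁻¹H; ‖b₁‖=0.809574, ‖b₂‖=0.809574; λ = 2/(‖b₁‖+‖b₂‖) = 1.235217, sign → tz>0 ⇒ λ=+1.235217
r₁ = λ·B[:,0] = (+0.87241,-0.31137,+0.37676); r₂ = λ·B[:,1] = (+0.06159,+0.83472,+0.54721)
r₃ = r₁×r₂ = (-0.48488,-0.45419,+0.74740); SVD([r₁ r₂ r₃]) → R = UVᵀ:
  R  [+0.87241 +0.06159 -0.48488]
  R  [-0.31137 +0.83472 -0.45419]
  R  [+0.37676 +0.54721 +0.74740]
t = (-0.41030, +0.21176, +1.23522) m
tr R = 2.454532; θ = arccos((tr R − 1)/2) = 0.756466 rad = 43.342°
axis k = ((R−Rᵀ)₃₂, (R−Rᵀ)₁₃, (R−Rᵀ)₂₁) / (2 sinθ) = (+0.729507, -0.627695, -0.271697)
rvec = θ·k = (+0.551847, -0.474830, -0.205529)

rvec=(0.5518, -0.4748, -0.2055) tvec=(-0.4103, 0.2118, 1.2352)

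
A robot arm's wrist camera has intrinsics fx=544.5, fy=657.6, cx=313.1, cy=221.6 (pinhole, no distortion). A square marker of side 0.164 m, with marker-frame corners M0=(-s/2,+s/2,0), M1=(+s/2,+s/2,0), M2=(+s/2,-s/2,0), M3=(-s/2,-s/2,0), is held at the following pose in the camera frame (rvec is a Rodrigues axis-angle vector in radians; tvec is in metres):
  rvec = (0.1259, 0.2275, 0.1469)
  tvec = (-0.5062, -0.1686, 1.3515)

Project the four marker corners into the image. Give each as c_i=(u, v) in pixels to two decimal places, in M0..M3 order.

Intrinsics K: fx=544.5, fy=657.6, cx=313.1, cy=221.6
Marker side s = 0.164 m; corners in marker frame (Z=0):
  M0 = (-0.0820, +0.0820, 0)
  M1 = (+0.0820, +0.0820, 0)
  M2 = (+0.0820, -0.0820, 0)
  M3 = (-0.0820, -0.0820, 0)
rvec = (0.1259, 0.2275, 0.1469), |rvec| = θ = 0.29864 rad = 17.111°
Rodrigues: sinθ=0.29422, 1−cosθ=0.04426; R = I + sinθ·[k]× + (1−cosθ)·[k]×²:
    [+0.96360 -0.13051 +0.23331]
    [+0.15894 +0.98142 -0.10745]
    [-0.21495 +0.14062 +0.96645]
t = (-0.5062, -0.1686, 1.3515) m
M0: Pc = R·M0+t = (-0.59592, -0.10116, +1.38066); u = 544.5·(-0.59592)/1.38066 + 313.1 = 78.0837, v = 657.6·(-0.10116)/1.38066 + 221.6 = 173.4197
M1: Pc = R·M1+t = (-0.43789, -0.07509, +1.34540); u = 544.5·(-0.43789)/1.34540 + 313.1 = 135.8826, v = 657.6·(-0.07509)/1.34540 + 221.6 = 184.8978
M2: Pc = R·M2+t = (-0.41648, -0.23604, +1.32234); u = 544.5·(-0.41648)/1.32234 + 313.1 = 141.6053, v = 657.6·(-0.23604)/1.32234 + 221.6 = 104.2157
M3: Pc = R·M3+t = (-0.57451, -0.26211, +1.35760); u = 544.5·(-0.57451)/1.35760 + 313.1 = 82.6759, v = 657.6·(-0.26211)/1.35760 + 221.6 = 94.6377

c0=(78.08, 173.42) c1=(135.88, 184.90) c2=(141.61, 104.22) c3=(82.68, 94.64)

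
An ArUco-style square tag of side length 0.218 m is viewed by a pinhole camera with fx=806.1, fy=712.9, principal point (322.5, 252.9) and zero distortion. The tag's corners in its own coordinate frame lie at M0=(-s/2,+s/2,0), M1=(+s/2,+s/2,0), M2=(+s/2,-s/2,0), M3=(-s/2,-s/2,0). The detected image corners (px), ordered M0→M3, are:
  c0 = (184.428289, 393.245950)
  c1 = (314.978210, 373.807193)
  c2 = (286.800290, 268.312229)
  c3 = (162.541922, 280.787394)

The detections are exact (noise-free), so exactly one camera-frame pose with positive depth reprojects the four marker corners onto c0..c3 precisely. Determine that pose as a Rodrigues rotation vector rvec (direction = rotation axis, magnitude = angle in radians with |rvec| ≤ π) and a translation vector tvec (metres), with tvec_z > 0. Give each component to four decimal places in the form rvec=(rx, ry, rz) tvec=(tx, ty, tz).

rvec=(-0.4186, -0.3193, -0.1745) tvec=(-0.1396, 0.1397, 1.3408)

Intrinsics K: fx=806.1, fy=712.9, cx=322.5, cy=252.9
Marker side s = 0.218 m; corners in marker frame (Z=0):
  M0 = (-0.1090, +0.1090, 0)
  M1 = (+0.1090, +0.1090, 0)
  M2 = (+0.1090, -0.1090, 0)
  M3 = (-0.1090, -0.1090, 0)
Detected image corners:
  c0 = (184.428289, 393.245950) px
  c1 = (314.978210, 373.807193) px
  c2 = (286.800290, 268.312229) px
  c3 = (162.541922, 280.787394) px
Planar DLT: solve 8×8 A·h = b for H (H[2,2]=1):
  H  [+643.92068 +49.71934 +238.56490]
  H  [+10.42500 +408.58239 +327.17820]
  H  [+0.25268 -0.27617 +1.00000]
B = K⁻¹H; ‖b₁‖=0.745846, ‖b₂‖=0.745846; λ = 2/(‖b₁‖+‖b₂‖) = 1.340759, sign → tz>0 ⇒ λ=+1.340759
r₁ = λ·B[:,0] = (+0.93547,-0.10058,+0.33878); r₂ = λ·B[:,1] = (+0.23084,+0.89978,-0.37028)
r₃ = r₁×r₂ = (-0.26759,+0.42459,+0.86494); SVD([r₁ r₂ r₃]) → R = UVᵀ:
  R  [+0.93547 +0.23084 -0.26759]
  R  [-0.10058 +0.89978 +0.42459]
  R  [+0.33878 -0.37028 +0.86494]
t = (-0.13961, +0.13970, +1.34076) m
tr R = 2.700194; θ = arccos((tr R − 1)/2) = 0.554627 rad = 31.778°
axis k = ((R−Rᵀ)₃₂, (R−Rᵀ)₁₃, (R−Rᵀ)₂₁) / (2 sinθ) = (-0.754682, -0.575714, -0.314656)
rvec = θ·k = (-0.418567, -0.319306, -0.174517)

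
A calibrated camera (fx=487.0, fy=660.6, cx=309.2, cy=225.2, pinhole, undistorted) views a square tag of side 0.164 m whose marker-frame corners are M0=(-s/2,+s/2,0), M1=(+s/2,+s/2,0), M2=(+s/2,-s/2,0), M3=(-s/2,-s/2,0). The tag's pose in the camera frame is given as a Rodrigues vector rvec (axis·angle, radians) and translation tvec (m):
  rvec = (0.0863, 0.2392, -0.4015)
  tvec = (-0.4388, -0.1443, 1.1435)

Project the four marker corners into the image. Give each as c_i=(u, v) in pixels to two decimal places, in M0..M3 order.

c0=(109.06, 203.56) c1=(165.17, 166.57) c2=(136.13, 77.56) c3=(80.75, 117.85)

Intrinsics K: fx=487.0, fy=660.6, cx=309.2, cy=225.2
Marker side s = 0.164 m; corners in marker frame (Z=0):
  M0 = (-0.0820, +0.0820, 0)
  M1 = (+0.0820, +0.0820, 0)
  M2 = (+0.0820, -0.0820, 0)
  M3 = (-0.0820, -0.0820, 0)
rvec = (0.0863, 0.2392, -0.4015), |rvec| = θ = 0.47525 rad = 27.230°
Rodrigues: sinθ=0.45756, 1−cosθ=0.11082; R = I + sinθ·[k]× + (1−cosθ)·[k]×²:
    [+0.89283 +0.39668 +0.21330]
    [-0.37643 +0.91725 -0.13021]
    [-0.24730 +0.03597 +0.96827]
t = (-0.4388, -0.1443, 1.1435) m
M0: Pc = R·M0+t = (-0.47948, -0.03822, +1.16673); u = 487.0·(-0.47948)/1.16673 + 309.2 = 109.0601, v = 660.6·(-0.03822)/1.16673 + 225.2 = 203.5607
M1: Pc = R·M1+t = (-0.33306, -0.09995, +1.12617); u = 487.0·(-0.33306)/1.12617 + 309.2 = 165.1720, v = 660.6·(-0.09995)/1.12617 + 225.2 = 166.5689
M2: Pc = R·M2+t = (-0.39812, -0.25038, +1.12027); u = 487.0·(-0.39812)/1.12027 + 309.2 = 136.1327, v = 660.6·(-0.25038)/1.12027 + 225.2 = 77.5555
M3: Pc = R·M3+t = (-0.54454, -0.18865, +1.16083); u = 487.0·(-0.54454)/1.16083 + 309.2 = 80.7503, v = 660.6·(-0.18865)/1.16083 + 225.2 = 117.8452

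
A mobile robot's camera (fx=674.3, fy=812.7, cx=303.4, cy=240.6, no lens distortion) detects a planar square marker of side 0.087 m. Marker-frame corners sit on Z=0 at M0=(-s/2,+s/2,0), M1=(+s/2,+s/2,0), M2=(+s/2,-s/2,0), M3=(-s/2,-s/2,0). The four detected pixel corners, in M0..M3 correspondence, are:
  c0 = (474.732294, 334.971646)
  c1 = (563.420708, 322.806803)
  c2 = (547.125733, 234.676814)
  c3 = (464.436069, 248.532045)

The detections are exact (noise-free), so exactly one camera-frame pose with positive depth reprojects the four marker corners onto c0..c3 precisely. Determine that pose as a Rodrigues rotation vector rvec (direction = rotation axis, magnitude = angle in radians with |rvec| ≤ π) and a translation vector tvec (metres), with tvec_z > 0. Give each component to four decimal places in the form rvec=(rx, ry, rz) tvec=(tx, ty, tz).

rvec=(-0.5599, 0.2751, -0.0740) tvec=(0.2189, 0.0378, 0.7089)

Intrinsics K: fx=674.3, fy=812.7, cx=303.4, cy=240.6
Marker side s = 0.087 m; corners in marker frame (Z=0):
  M0 = (-0.0435, +0.0435, 0)
  M1 = (+0.0435, +0.0435, 0)
  M2 = (+0.0435, -0.0435, 0)
  M3 = (-0.0435, -0.0435, 0)
Detected image corners:
  c0 = (474.732294, 334.971646) px
  c1 = (563.420708, 322.806803) px
  c2 = (547.125733, 234.676814) px
  c3 = (464.436069, 248.532045) px
Planar DLT: solve 8×8 A·h = b for H (H[2,2]=1):
  H  [+812.24322 -233.39428 +511.58706]
  H  [-245.35844 +788.42112 +283.91257]
  H  [-0.33480 -0.75272 +1.00000]
B = K⁻¹H; ‖b₁‖=1.410608, ‖b₂‖=1.410608; λ = 2/(‖b₁‖+‖b₂‖) = 0.708914, sign → tz>0 ⇒ λ=+0.708914
r₁ = λ·B[:,0] = (+0.96073,-0.14376,-0.23734); r₂ = λ·B[:,1] = (-0.00528,+0.84571,-0.53361)
r₃ = r₁×r₂ = (+0.27744,+0.51391,+0.81174); SVD([r₁ r₂ r₃]) → R = UVᵀ:
  R  [+0.96073 -0.00528 +0.27744]
  R  [-0.14376 +0.84571 +0.51391]
  R  [-0.23734 -0.53361 +0.81174]
t = (+0.21887, +0.03778, +0.70891) m
tr R = 2.618184; θ = arccos((tr R − 1)/2) = 0.628191 rad = 35.993°
axis k = ((R−Rᵀ)₃₂, (R−Rᵀ)₁₃, (R−Rᵀ)₂₁) / (2 sinθ) = (-0.891234, +0.437973, -0.117821)
rvec = θ·k = (-0.559865, +0.275130, -0.074014)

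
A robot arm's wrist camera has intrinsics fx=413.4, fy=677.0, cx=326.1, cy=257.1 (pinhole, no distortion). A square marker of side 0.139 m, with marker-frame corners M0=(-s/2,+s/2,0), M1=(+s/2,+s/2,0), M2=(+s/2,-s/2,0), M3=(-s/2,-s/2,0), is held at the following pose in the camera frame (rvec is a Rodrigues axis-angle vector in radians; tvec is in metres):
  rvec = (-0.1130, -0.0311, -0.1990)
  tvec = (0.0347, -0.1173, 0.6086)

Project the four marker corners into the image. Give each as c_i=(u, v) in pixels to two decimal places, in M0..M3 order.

c0=(312.58, 216.32) c1=(405.93, 186.26) c2=(385.51, 39.95) c3=(294.26, 67.88)

Intrinsics K: fx=413.4, fy=677.0, cx=326.1, cy=257.1
Marker side s = 0.139 m; corners in marker frame (Z=0):
  M0 = (-0.0695, +0.0695, 0)
  M1 = (+0.0695, +0.0695, 0)
  M2 = (+0.0695, -0.0695, 0)
  M3 = (-0.0695, -0.0695, 0)
rvec = (-0.1130, -0.0311, -0.1990), |rvec| = θ = 0.23095 rad = 13.232°
Rodrigues: sinθ=0.22890, 1−cosθ=0.02655; R = I + sinθ·[k]× + (1−cosθ)·[k]×²:
    [+0.97981 +0.19899 -0.01963]
    [-0.19549 +0.97393 +0.11508]
    [+0.04202 -0.10892 +0.99316]
t = (0.0347, -0.1173, 0.6086) m
M0: Pc = R·M0+t = (-0.01957, -0.03603, +0.59811); u = 413.4·(-0.01957)/0.59811 + 326.1 = 312.5757, v = 677.0·(-0.03603)/0.59811 + 257.1 = 216.3228
M1: Pc = R·M1+t = (+0.11663, -0.06320, +0.60395); u = 413.4·(+0.11663)/0.60395 + 326.1 = 405.9297, v = 677.0·(-0.06320)/0.60395 + 257.1 = 186.2579
M2: Pc = R·M2+t = (+0.08897, -0.19857, +0.61909); u = 413.4·(+0.08897)/0.61909 + 326.1 = 385.5081, v = 677.0·(-0.19857)/0.61909 + 257.1 = 39.9507
M3: Pc = R·M3+t = (-0.04723, -0.17140, +0.61325); u = 413.4·(-0.04723)/0.61325 + 326.1 = 294.2643, v = 677.0·(-0.17140)/0.61325 + 257.1 = 67.8800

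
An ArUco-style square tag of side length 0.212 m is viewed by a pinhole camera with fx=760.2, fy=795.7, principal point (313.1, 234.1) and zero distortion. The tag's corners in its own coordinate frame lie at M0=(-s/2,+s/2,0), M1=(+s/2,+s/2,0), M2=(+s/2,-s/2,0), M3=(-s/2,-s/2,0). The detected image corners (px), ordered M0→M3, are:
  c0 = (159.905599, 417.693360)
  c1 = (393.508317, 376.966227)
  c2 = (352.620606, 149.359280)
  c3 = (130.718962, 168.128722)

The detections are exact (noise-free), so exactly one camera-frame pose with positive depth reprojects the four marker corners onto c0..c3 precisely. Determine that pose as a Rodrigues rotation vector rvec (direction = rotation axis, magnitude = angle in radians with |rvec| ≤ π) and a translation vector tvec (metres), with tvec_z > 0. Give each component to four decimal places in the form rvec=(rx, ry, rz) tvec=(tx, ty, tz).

rvec=(-0.2332, -0.2640, -0.1390) tvec=(-0.0452, 0.0343, 0.6908)

Intrinsics K: fx=760.2, fy=795.7, cx=313.1, cy=234.1
Marker side s = 0.212 m; corners in marker frame (Z=0):
  M0 = (-0.1060, +0.1060, 0)
  M1 = (+0.1060, +0.1060, 0)
  M2 = (+0.1060, -0.1060, 0)
  M3 = (-0.1060, -0.1060, 0)
Detected image corners:
  c0 = (159.905599, 417.693360) px
  c1 = (393.508317, 376.966227) px
  c2 = (352.620606, 149.359280) px
  c3 = (130.718962, 168.128722) px
Planar DLT: solve 8×8 A·h = b for H (H[2,2]=1):
  H  [+1176.13139 +87.81522 +263.40880]
  H  [-28.47158 +1038.89859 +273.57673]
  H  [+0.39630 -0.30331 +1.00000]
B = K⁻¹H; ‖b₁‖=1.447579, ‖b₂‖=1.447579; λ = 2/(‖b₁‖+‖b₂‖) = 0.690809, sign → tz>0 ⇒ λ=+0.690809
r₁ = λ·B[:,0] = (+0.95602,-0.10526,+0.27377); r₂ = λ·B[:,1] = (+0.16610,+0.96359,-0.20953)
r₃ = r₁×r₂ = (-0.24174,+0.24578,+0.93870); SVD([r₁ r₂ r₃]) → R = UVᵀ:
  R  [+0.95602 +0.16610 -0.24174]
  R  [-0.10526 +0.96359 +0.24578]
  R  [+0.27377 -0.20953 +0.93870]
t = (-0.04516, +0.03427, +0.69081) m
tr R = 2.858307; θ = arccos((tr R − 1)/2) = 0.378680 rad = 21.697°
axis k = ((R−Rᵀ)₃₂, (R−Rᵀ)₁₃, (R−Rᵀ)₂₁) / (2 sinθ) = (-0.615795, -0.697212, -0.367004)
rvec = θ·k = (-0.233189, -0.264020, -0.138977)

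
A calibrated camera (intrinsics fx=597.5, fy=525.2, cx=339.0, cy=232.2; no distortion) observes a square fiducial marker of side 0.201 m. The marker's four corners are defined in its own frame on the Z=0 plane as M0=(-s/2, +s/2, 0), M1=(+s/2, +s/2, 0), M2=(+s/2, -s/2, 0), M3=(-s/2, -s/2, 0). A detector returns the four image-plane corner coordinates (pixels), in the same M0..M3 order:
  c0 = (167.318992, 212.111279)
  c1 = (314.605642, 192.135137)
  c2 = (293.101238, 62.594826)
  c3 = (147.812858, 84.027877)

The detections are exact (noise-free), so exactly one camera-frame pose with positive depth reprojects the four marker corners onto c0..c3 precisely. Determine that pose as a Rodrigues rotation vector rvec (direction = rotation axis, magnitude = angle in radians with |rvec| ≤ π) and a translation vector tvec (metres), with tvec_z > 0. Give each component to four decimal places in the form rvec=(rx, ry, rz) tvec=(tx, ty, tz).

Intrinsics K: fx=597.5, fy=525.2, cx=339.0, cy=232.2
Marker side s = 0.201 m; corners in marker frame (Z=0):
  M0 = (-0.1005, +0.1005, 0)
  M1 = (+0.1005, +0.1005, 0)
  M2 = (+0.1005, -0.1005, 0)
  M3 = (-0.1005, -0.1005, 0)
Detected image corners:
  c0 = (167.318992, 212.111279) px
  c1 = (314.605642, 192.135137) px
  c2 = (293.101238, 62.594826) px
  c3 = (147.812858, 84.027877) px
Planar DLT: solve 8×8 A·h = b for H (H[2,2]=1):
  H  [+712.60851 +88.42959 +230.16609]
  H  [-112.07921 +632.74039 +137.40538]
  H  [-0.06571 -0.05875 +1.00000]
B = K⁻¹H; ‖b₁‖=1.245408, ‖b₂‖=1.245408; λ = 2/(‖b₁‖+‖b₂‖) = 0.802950, sign → tz>0 ⇒ λ=+0.802950
r₁ = λ·B[:,0] = (+0.98758,-0.14802,-0.05276); r₂ = λ·B[:,1] = (+0.14560,+0.98822,-0.04717)
r₃ = r₁×r₂ = (+0.05913,+0.03890,+0.99749); SVD([r₁ r₂ r₃]) → R = UVᵀ:
  R  [+0.98758 +0.14560 +0.05913]
  R  [-0.14802 +0.98822 +0.03890]
  R  [-0.05276 -0.04717 +0.99749]
t = (-0.14626, -0.14493, +0.80295) m
tr R = 2.973286; θ = arccos((tr R − 1)/2) = 0.163627 rad = 9.375°
axis k = ((R−Rᵀ)₃₂, (R−Rᵀ)₁₃, (R−Rᵀ)₂₁) / (2 sinθ) = (-0.264201, +0.343436, -0.901249)
rvec = θ·k = (-0.043230, +0.056195, -0.147469)

rvec=(-0.0432, 0.0562, -0.1475) tvec=(-0.1463, -0.1449, 0.8030)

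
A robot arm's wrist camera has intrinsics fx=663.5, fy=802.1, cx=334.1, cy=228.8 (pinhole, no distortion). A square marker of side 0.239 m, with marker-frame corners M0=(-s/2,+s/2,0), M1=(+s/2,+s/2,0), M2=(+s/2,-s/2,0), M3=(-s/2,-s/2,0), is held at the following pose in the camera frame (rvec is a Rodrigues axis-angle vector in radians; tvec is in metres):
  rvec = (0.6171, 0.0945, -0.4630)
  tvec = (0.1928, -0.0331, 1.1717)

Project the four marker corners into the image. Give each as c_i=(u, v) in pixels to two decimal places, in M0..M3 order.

Intrinsics K: fx=663.5, fy=802.1, cx=334.1, cy=228.8
Marker side s = 0.239 m; corners in marker frame (Z=0):
  M0 = (-0.1195, +0.1195, 0)
  M1 = (+0.1195, +0.1195, 0)
  M2 = (+0.1195, -0.1195, 0)
  M3 = (-0.1195, -0.1195, 0)
rvec = (0.6171, 0.0945, -0.4630), |rvec| = θ = 0.77725 rad = 44.533°
Rodrigues: sinθ=0.70132, 1−cosθ=0.28715; R = I + sinθ·[k]× + (1−cosθ)·[k]×²:
    [+0.89386 +0.44549 -0.05054]
    [-0.39005 +0.71709 -0.57761]
    [-0.22108 +0.53602 +0.81474]
t = (0.1928, -0.0331, 1.1717) m
M0: Pc = R·M0+t = (+0.13922, +0.09920, +1.26217); u = 663.5·(+0.13922)/1.26217 + 334.1 = 407.2852, v = 802.1·(+0.09920)/1.26217 + 228.8 = 291.8431
M1: Pc = R·M1+t = (+0.35285, +0.00598, +1.20934); u = 663.5·(+0.35285)/1.20934 + 334.1 = 527.6918, v = 802.1·(+0.00598)/1.20934 + 228.8 = 232.7672
M2: Pc = R·M2+t = (+0.24638, -0.16540, +1.08123); u = 663.5·(+0.24638)/1.08123 + 334.1 = 485.2923, v = 802.1·(-0.16540)/1.08123 + 228.8 = 106.0965
M3: Pc = R·M3+t = (+0.03275, -0.07218, +1.13406); u = 663.5·(+0.03275)/1.13406 + 334.1 = 353.2595, v = 802.1·(-0.07218)/1.13406 + 228.8 = 177.7476

c0=(407.29, 291.84) c1=(527.69, 232.77) c2=(485.29, 106.10) c3=(353.26, 177.75)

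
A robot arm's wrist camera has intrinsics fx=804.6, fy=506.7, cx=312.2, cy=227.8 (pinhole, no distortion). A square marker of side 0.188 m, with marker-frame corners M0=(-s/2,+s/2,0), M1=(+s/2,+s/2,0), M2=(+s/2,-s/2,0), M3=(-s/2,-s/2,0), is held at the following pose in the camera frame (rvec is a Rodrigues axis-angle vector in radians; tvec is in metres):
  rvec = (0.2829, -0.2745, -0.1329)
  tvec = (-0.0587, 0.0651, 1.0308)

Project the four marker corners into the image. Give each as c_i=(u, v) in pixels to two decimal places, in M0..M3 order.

c0=(203.48, 311.18) c1=(341.60, 292.84) c2=(329.80, 208.00) c3=(183.35, 223.33)

Intrinsics K: fx=804.6, fy=506.7, cx=312.2, cy=227.8
Marker side s = 0.188 m; corners in marker frame (Z=0):
  M0 = (-0.0940, +0.0940, 0)
  M1 = (+0.0940, +0.0940, 0)
  M2 = (+0.0940, -0.0940, 0)
  M3 = (-0.0940, -0.0940, 0)
rvec = (0.2829, -0.2745, -0.1329), |rvec| = θ = 0.41599 rad = 23.834°
Rodrigues: sinθ=0.40409, 1−cosθ=0.08528; R = I + sinθ·[k]× + (1−cosθ)·[k]×²:
    [+0.95416 +0.09083 -0.28518]
    [-0.16737 +0.95185 -0.25683]
    [+0.24812 +0.29279 +0.92342]
t = (-0.0587, 0.0651, 1.0308) m
M0: Pc = R·M0+t = (-0.13985, +0.17031, +1.03500); u = 804.6·(-0.13985)/1.03500 + 312.2 = 203.4792, v = 506.7·(+0.17031)/1.03500 + 227.8 = 311.1765
M1: Pc = R·M1+t = (+0.03953, +0.13884, +1.08165); u = 804.6·(+0.03953)/1.08165 + 312.2 = 341.6043, v = 506.7·(+0.13884)/1.08165 + 227.8 = 292.8406
M2: Pc = R·M2+t = (+0.02245, -0.04011, +1.02660); u = 804.6·(+0.02245)/1.02660 + 312.2 = 329.7977, v = 506.7·(-0.04011)/1.02660 + 227.8 = 208.0043
M3: Pc = R·M3+t = (-0.15693, -0.00864, +0.97995); u = 804.6·(-0.15693)/0.97995 + 312.2 = 183.3521, v = 506.7·(-0.00864)/0.97995 + 227.8 = 223.3319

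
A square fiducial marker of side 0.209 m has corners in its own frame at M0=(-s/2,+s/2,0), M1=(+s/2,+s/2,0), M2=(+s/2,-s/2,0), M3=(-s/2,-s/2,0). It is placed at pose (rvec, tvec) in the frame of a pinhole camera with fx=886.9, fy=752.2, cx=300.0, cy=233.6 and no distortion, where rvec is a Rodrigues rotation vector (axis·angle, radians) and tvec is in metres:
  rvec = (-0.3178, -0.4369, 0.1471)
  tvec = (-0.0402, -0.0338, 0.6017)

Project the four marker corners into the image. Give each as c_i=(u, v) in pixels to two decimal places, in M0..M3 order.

Intrinsics K: fx=886.9, fy=752.2, cx=300.0, cy=233.6
Marker side s = 0.209 m; corners in marker frame (Z=0):
  M0 = (-0.1045, +0.1045, 0)
  M1 = (+0.1045, +0.1045, 0)
  M2 = (+0.1045, -0.1045, 0)
  M3 = (-0.1045, -0.1045, 0)
rvec = (-0.3178, -0.4369, 0.1471), |rvec| = θ = 0.55993 rad = 32.081°
Rodrigues: sinθ=0.53112, 1−cosθ=0.15271; R = I + sinθ·[k]× + (1−cosθ)·[k]×²:
    [+0.89649 -0.07190 -0.43720]
    [+0.20716 +0.94027 +0.27015]
    [+0.39166 -0.33276 +0.85783]
t = (-0.0402, -0.0338, 0.6017) m
M0: Pc = R·M0+t = (-0.14140, +0.04281, +0.52600); u = 886.9·(-0.14140)/0.52600 + 300.0 = 61.5870, v = 752.2·(+0.04281)/0.52600 + 233.6 = 294.8195
M1: Pc = R·M1+t = (+0.04597, +0.08611, +0.60786); u = 886.9·(+0.04597)/0.60786 + 300.0 = 367.0716, v = 752.2·(+0.08611)/0.60786 + 233.6 = 340.1537
M2: Pc = R·M2+t = (+0.06100, -0.11041, +0.67740); u = 886.9·(+0.06100)/0.67740 + 300.0 = 379.8614, v = 752.2·(-0.11041)/0.67740 + 233.6 = 110.9989
M3: Pc = R·M3+t = (-0.12637, -0.15371, +0.59554); u = 886.9·(-0.12637)/0.59554 + 300.0 = 111.8084, v = 752.2·(-0.15371)/0.59554 + 233.6 = 39.4619

c0=(61.59, 294.82) c1=(367.07, 340.15) c2=(379.86, 111.00) c3=(111.81, 39.46)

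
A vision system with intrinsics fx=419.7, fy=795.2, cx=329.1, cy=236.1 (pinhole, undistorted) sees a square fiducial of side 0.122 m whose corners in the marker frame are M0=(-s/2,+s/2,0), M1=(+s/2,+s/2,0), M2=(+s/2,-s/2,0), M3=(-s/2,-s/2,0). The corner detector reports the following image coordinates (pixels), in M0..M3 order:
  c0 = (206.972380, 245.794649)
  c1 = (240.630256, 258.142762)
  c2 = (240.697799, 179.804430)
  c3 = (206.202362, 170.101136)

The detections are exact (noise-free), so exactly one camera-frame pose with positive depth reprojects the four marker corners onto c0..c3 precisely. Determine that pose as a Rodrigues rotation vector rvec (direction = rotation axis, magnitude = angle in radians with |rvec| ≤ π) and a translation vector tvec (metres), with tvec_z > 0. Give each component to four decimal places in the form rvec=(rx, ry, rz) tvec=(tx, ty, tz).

Intrinsics K: fx=419.7, fy=795.2, cx=329.1, cy=236.1
Marker side s = 0.122 m; corners in marker frame (Z=0):
  M0 = (-0.0610, +0.0610, 0)
  M1 = (+0.0610, +0.0610, 0)
  M2 = (+0.0610, -0.0610, 0)
  M3 = (-0.0610, -0.0610, 0)
Detected image corners:
  c0 = (206.972380, 245.794649) px
  c1 = (240.630256, 258.142762) px
  c2 = (240.697799, 179.804430) px
  c3 = (206.202362, 170.101136) px
Planar DLT: solve 8×8 A·h = b for H (H[2,2]=1):
  H  [+209.77430 +48.71318 +223.30488]
  H  [+24.16937 +674.76122 +213.83700]
  H  [-0.31079 +0.20467 +1.00000]
B = K⁻¹H; ‖b₁‖=0.815139, ‖b₂‖=0.815140; λ = 2/(‖b₁‖+‖b₂‖) = 1.226784, sign → tz>0 ⇒ λ=+1.226784
r₁ = λ·B[:,0] = (+0.91213,+0.15049,-0.38127); r₂ = λ·B[:,1] = (-0.05449,+0.96643,+0.25108)
r₃ = r₁×r₂ = (+0.40625,-0.20825,+0.88971); SVD([r₁ r₂ r₃]) → R = UVᵀ:
  R  [+0.91213 -0.05449 +0.40625]
  R  [+0.15049 +0.96643 -0.20825]
  R  [-0.38127 +0.25108 +0.88971]
t = (-0.30924, -0.03435, +1.22678) m
tr R = 2.768279; θ = arccos((tr R − 1)/2) = 0.486147 rad = 27.854°
axis k = ((R−Rᵀ)₃₂, (R−Rᵀ)₁₃, (R−Rᵀ)₂₁) / (2 sinθ) = (+0.491553, +0.842767, +0.219362)
rvec = θ·k = (+0.238967, +0.409709, +0.106642)

rvec=(0.2390, 0.4097, 0.1066) tvec=(-0.3092, -0.0343, 1.2268)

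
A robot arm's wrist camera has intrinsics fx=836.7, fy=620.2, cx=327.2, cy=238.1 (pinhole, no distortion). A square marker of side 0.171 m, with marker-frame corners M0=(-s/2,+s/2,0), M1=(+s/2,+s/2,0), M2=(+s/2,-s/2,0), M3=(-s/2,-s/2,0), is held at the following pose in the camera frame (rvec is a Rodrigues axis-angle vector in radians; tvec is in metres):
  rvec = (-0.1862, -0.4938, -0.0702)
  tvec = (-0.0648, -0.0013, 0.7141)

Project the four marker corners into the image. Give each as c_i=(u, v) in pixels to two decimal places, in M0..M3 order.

c0=(161.84, 317.49) c1=(349.64, 305.60) c2=(328.02, 167.88) c3=(145.16, 162.94)

Intrinsics K: fx=836.7, fy=620.2, cx=327.2, cy=238.1
Marker side s = 0.171 m; corners in marker frame (Z=0):
  M0 = (-0.0855, +0.0855, 0)
  M1 = (+0.0855, +0.0855, 0)
  M2 = (+0.0855, -0.0855, 0)
  M3 = (-0.0855, -0.0855, 0)
rvec = (-0.1862, -0.4938, -0.0702), |rvec| = θ = 0.53239 rad = 30.504°
Rodrigues: sinθ=0.50759, 1−cosθ=0.13840; R = I + sinθ·[k]× + (1−cosθ)·[k]×²:
    [+0.87853 +0.11183 -0.46442]
    [-0.02203 +0.98066 +0.19445]
    [+0.47718 -0.16060 +0.86400]
t = (-0.0648, -0.0013, 0.7141) m
M0: Pc = R·M0+t = (-0.13035, +0.08443, +0.65957); u = 836.7·(-0.13035)/0.65957 + 327.2 = 161.8403, v = 620.2·(+0.08443)/0.65957 + 238.1 = 317.4910
M1: Pc = R·M1+t = (+0.01988, +0.08066, +0.74117); u = 836.7·(+0.01988)/0.74117 + 327.2 = 349.6371, v = 620.2·(+0.08066)/0.74117 + 238.1 = 305.5977
M2: Pc = R·M2+t = (+0.00075, -0.08703, +0.76863); u = 836.7·(+0.00075)/0.76863 + 327.2 = 328.0195, v = 620.2·(-0.08703)/0.76863 + 238.1 = 167.8759
M3: Pc = R·M3+t = (-0.14948, -0.08326, +0.68703); u = 836.7·(-0.14948)/0.68703 + 327.2 = 145.1619, v = 620.2·(-0.08326)/0.68703 + 238.1 = 162.9366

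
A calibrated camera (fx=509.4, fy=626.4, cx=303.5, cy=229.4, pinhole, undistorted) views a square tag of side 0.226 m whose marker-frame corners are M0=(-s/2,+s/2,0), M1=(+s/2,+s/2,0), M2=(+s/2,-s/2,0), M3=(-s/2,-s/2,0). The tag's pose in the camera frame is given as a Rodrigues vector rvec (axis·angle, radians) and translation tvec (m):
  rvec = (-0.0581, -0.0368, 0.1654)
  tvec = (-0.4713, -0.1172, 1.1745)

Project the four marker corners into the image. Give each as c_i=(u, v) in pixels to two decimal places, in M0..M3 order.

Intrinsics K: fx=509.4, fy=626.4, cx=303.5, cy=229.4
Marker side s = 0.226 m; corners in marker frame (Z=0):
  M0 = (-0.1130, +0.1130, 0)
  M1 = (+0.1130, +0.1130, 0)
  M2 = (+0.1130, -0.1130, 0)
  M3 = (-0.1130, -0.1130, 0)
rvec = (-0.0581, -0.0368, 0.1654), |rvec| = θ = 0.17913 rad = 10.263°
Rodrigues: sinθ=0.17817, 1−cosθ=0.01600; R = I + sinθ·[k]× + (1−cosθ)·[k]×²:
    [+0.98568 -0.16345 -0.04140]
    [+0.16558 +0.98467 +0.05475]
    [+0.03181 -0.06083 +0.99764]
t = (-0.4713, -0.1172, 1.1745) m
M0: Pc = R·M0+t = (-0.60115, -0.02464, +1.16403); u = 509.4·(-0.60115)/1.16403 + 303.5 = 40.4258, v = 626.4·(-0.02464)/1.16403 + 229.4 = 216.1391
M1: Pc = R·M1+t = (-0.37839, +0.01278, +1.17122); u = 509.4·(-0.37839)/1.17122 + 303.5 = 138.9276, v = 626.4·(+0.01278)/1.17122 + 229.4 = 236.2346
M2: Pc = R·M2+t = (-0.34145, -0.20976, +1.18497); u = 509.4·(-0.34145)/1.18497 + 303.5 = 156.7166, v = 626.4·(-0.20976)/1.18497 + 229.4 = 118.5177
M3: Pc = R·M3+t = (-0.56421, -0.24718, +1.17778); u = 509.4·(-0.56421)/1.17778 + 303.5 = 59.4731, v = 626.4·(-0.24718)/1.17778 + 229.4 = 97.9381

c0=(40.43, 216.14) c1=(138.93, 236.23) c2=(156.72, 118.52) c3=(59.47, 97.94)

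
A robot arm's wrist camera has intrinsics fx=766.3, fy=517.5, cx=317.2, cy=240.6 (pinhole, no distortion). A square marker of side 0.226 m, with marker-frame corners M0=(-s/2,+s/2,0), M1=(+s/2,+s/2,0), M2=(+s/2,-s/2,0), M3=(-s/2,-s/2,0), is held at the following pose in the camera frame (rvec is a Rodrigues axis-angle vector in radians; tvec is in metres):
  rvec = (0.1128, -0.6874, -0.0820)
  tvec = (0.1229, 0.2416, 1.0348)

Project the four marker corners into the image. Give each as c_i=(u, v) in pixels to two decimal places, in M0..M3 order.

Intrinsics K: fx=766.3, fy=517.5, cx=317.2, cy=240.6
Marker side s = 0.226 m; corners in marker frame (Z=0):
  M0 = (-0.1130, +0.1130, 0)
  M1 = (+0.1130, +0.1130, 0)
  M2 = (+0.1130, -0.1130, 0)
  M3 = (-0.1130, -0.1130, 0)
rvec = (0.1128, -0.6874, -0.0820), |rvec| = θ = 0.70140 rad = 40.187°
Rodrigues: sinθ=0.64529, 1−cosθ=0.23606; R = I + sinθ·[k]× + (1−cosθ)·[k]×²:
    [+0.77004 +0.03823 -0.63685]
    [-0.11265 +0.99067 -0.07673]
    [+0.62797 +0.13082 +0.76716]
t = (0.1229, 0.2416, 1.0348) m
M0: Pc = R·M0+t = (+0.04021, +0.36627, +0.97862); u = 766.3·(+0.04021)/0.97862 + 317.2 = 348.6826, v = 517.5·(+0.36627)/0.97862 + 240.6 = 434.2876
M1: Pc = R·M1+t = (+0.21424, +0.34082, +1.12054); u = 766.3·(+0.21424)/1.12054 + 317.2 = 463.7079, v = 517.5·(+0.34082)/1.12054 + 240.6 = 397.9991
M2: Pc = R·M2+t = (+0.20559, +0.11693, +1.09098); u = 766.3·(+0.20559)/1.09098 + 317.2 = 461.6090, v = 517.5·(+0.11693)/1.09098 + 240.6 = 296.0631
M3: Pc = R·M3+t = (+0.03156, +0.14238, +0.94906); u = 766.3·(+0.03156)/0.94906 + 317.2 = 342.6864, v = 517.5·(+0.14238)/0.94906 + 240.6 = 318.2386

c0=(348.68, 434.29) c1=(463.71, 398.00) c2=(461.61, 296.06) c3=(342.69, 318.24)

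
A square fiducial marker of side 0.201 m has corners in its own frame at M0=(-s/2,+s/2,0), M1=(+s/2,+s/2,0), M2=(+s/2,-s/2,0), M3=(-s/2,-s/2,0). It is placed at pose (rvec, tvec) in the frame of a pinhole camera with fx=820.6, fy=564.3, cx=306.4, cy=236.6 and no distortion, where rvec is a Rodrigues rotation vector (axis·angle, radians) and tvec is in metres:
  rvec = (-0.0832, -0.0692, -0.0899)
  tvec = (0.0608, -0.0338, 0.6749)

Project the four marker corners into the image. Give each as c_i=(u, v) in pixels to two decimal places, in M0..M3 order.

c0=(269.37, 300.48) c1=(513.26, 284.50) c2=(486.35, 120.29) c3=(247.68, 132.34)

Intrinsics K: fx=820.6, fy=564.3, cx=306.4, cy=236.6
Marker side s = 0.201 m; corners in marker frame (Z=0):
  M0 = (-0.1005, +0.1005, 0)
  M1 = (+0.1005, +0.1005, 0)
  M2 = (+0.1005, -0.1005, 0)
  M3 = (-0.1005, -0.1005, 0)
rvec = (-0.0832, -0.0692, -0.0899), |rvec| = θ = 0.14069 rad = 8.061°
Rodrigues: sinθ=0.14022, 1−cosθ=0.00988; R = I + sinθ·[k]× + (1−cosθ)·[k]×²:
    [+0.99358 +0.09248 -0.06524]
    [-0.08673 +0.99251 +0.08603]
    [+0.07271 -0.07982 +0.99415]
t = (0.0608, -0.0338, 0.6749) m
M0: Pc = R·M0+t = (-0.02976, +0.07466, +0.65957); u = 820.6·(-0.02976)/0.65957 + 306.4 = 269.3740, v = 564.3·(+0.07466)/0.65957 + 236.6 = 300.4789
M1: Pc = R·M1+t = (+0.16995, +0.05723, +0.67418); u = 820.6·(+0.16995)/0.67418 + 306.4 = 513.2566, v = 564.3·(+0.05723)/0.67418 + 236.6 = 284.5029
M2: Pc = R·M2+t = (+0.15136, -0.14226, +0.69023); u = 820.6·(+0.15136)/0.69023 + 306.4 = 486.3494, v = 564.3·(-0.14226)/0.69023 + 236.6 = 120.2917
M3: Pc = R·M3+t = (-0.04835, -0.12483, +0.67562); u = 820.6·(-0.04835)/0.67562 + 306.4 = 247.6763, v = 564.3·(-0.12483)/0.67562 + 236.6 = 132.3363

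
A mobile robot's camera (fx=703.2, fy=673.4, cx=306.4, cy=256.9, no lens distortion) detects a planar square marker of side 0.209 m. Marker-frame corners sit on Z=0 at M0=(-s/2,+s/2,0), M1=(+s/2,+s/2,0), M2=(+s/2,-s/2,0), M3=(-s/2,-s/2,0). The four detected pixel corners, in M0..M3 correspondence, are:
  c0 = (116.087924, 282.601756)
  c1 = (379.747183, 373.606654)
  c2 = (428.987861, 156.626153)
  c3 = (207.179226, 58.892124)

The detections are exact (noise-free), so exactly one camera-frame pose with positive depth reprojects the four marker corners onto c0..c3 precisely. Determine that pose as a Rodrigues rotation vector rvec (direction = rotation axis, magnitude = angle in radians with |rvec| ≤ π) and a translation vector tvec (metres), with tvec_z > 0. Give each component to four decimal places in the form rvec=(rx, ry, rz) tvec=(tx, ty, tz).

Intrinsics K: fx=703.2, fy=673.4, cx=306.4, cy=256.9
Marker side s = 0.209 m; corners in marker frame (Z=0):
  M0 = (-0.1045, +0.1045, 0)
  M1 = (+0.1045, +0.1045, 0)
  M2 = (+0.1045, -0.1045, 0)
  M3 = (-0.1045, -0.1045, 0)
Detected image corners:
  c0 = (116.087924, 282.601756) px
  c1 = (379.747183, 373.606654) px
  c2 = (428.987861, 156.626153) px
  c3 = (207.179226, 58.892124) px
Planar DLT: solve 8×8 A·h = b for H (H[2,2]=1):
  H  [+1279.88750 -528.17749 +291.19035]
  H  [+549.55110 +901.74953 +212.10435]
  H  [+0.44441 -0.69648 +1.00000]
B = K⁻¹H; ‖b₁‖=1.805786, ‖b₂‖=1.805786; λ = 2/(‖b₁‖+‖b₂‖) = 0.553776, sign → tz>0 ⇒ λ=+0.553776
r₁ = λ·B[:,0] = (+0.90069,+0.35804,+0.24610); r₂ = λ·B[:,1] = (-0.24789,+0.88870,-0.38569)
r₃ = r₁×r₂ = (-0.35681,+0.28638,+0.88920); SVD([r₁ r₂ r₃]) → R = UVᵀ:
  R  [+0.90069 -0.24789 -0.35681]
  R  [+0.35804 +0.88870 +0.28638]
  R  [+0.24610 -0.38569 +0.88920]
t = (-0.01198, -0.03684, +0.55378) m
tr R = 2.678589; θ = arccos((tr R − 1)/2) = 0.574812 rad = 32.934°
axis k = ((R−Rᵀ)₃₂, (R−Rᵀ)₁₃, (R−Rᵀ)₂₁) / (2 sinθ) = (-0.618087, -0.554474, +0.557250)
rvec = θ·k = (-0.355284, -0.318718, +0.320314)

rvec=(-0.3553, -0.3187, 0.3203) tvec=(-0.0120, -0.0368, 0.5538)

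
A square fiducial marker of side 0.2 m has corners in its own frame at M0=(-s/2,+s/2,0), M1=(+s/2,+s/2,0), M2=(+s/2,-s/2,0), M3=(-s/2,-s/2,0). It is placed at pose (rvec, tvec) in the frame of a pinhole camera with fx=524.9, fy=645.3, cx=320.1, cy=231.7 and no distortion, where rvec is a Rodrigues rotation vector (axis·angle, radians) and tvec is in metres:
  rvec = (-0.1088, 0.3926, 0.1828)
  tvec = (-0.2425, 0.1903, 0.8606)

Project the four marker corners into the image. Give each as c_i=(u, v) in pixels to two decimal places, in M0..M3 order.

Intrinsics K: fx=524.9, fy=645.3, cx=320.1, cy=231.7
Marker side s = 0.2 m; corners in marker frame (Z=0):
  M0 = (-0.1000, +0.1000, 0)
  M1 = (+0.1000, +0.1000, 0)
  M2 = (+0.1000, -0.1000, 0)
  M3 = (-0.1000, -0.1000, 0)
rvec = (-0.1088, 0.3926, 0.1828), |rvec| = θ = 0.44653 rad = 25.584°
Rodrigues: sinθ=0.43184, 1−cosθ=0.09805; R = I + sinθ·[k]× + (1−cosθ)·[k]×²:
    [+0.90777 -0.19779 +0.36990]
    [+0.15578 +0.97775 +0.14051]
    [-0.38946 -0.06993 +0.91838]
t = (-0.2425, 0.1903, 0.8606) m
M0: Pc = R·M0+t = (-0.35306, +0.27250, +0.89255); u = 524.9·(-0.35306)/0.89255 + 320.1 = 112.4718, v = 645.3·(+0.27250)/0.89255 + 231.7 = 428.7101
M1: Pc = R·M1+t = (-0.17150, +0.30365, +0.81466); u = 524.9·(-0.17150)/0.81466 + 320.1 = 209.5984, v = 645.3·(+0.30365)/0.81466 + 231.7 = 472.2260
M2: Pc = R·M2+t = (-0.13194, +0.10810, +0.82865); u = 524.9·(-0.13194)/0.82865 + 320.1 = 236.5212, v = 645.3·(+0.10810)/0.82865 + 231.7 = 315.8844
M3: Pc = R·M3+t = (-0.31350, +0.07695, +0.90654); u = 524.9·(-0.31350)/0.90654 + 320.1 = 138.5798, v = 645.3·(+0.07695)/0.90654 + 231.7 = 286.4732

c0=(112.47, 428.71) c1=(209.60, 472.23) c2=(236.52, 315.88) c3=(138.58, 286.47)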